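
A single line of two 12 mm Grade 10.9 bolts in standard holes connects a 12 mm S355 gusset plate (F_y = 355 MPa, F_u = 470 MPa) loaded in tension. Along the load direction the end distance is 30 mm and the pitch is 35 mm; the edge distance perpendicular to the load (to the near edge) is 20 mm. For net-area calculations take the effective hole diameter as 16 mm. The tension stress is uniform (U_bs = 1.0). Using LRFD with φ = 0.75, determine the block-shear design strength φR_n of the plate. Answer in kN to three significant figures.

Shear plane L_v = 30 + 1·35 = 65 mm; A_gv = 65 × 12 = 780 mm².
A_nv = (65 − 1.5·16) × 12 = 492 mm².
A_nt = (20 − 0.5·16) × 12 = 144 mm².
0.6 F_u A_nv = 138.7 kN; 0.6 F_y A_gv = 166.1 kN → shear rupture governs the shear term.
R_n = 138.7 + 1.0 × 470 × 144 / 1000 = 206.4 kN.
Design strength φR_n = 0.75 × 206.4 = 155 kN.

155 kN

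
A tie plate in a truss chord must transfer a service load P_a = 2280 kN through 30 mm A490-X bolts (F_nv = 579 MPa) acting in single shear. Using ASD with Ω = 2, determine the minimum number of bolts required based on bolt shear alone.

A_b = π·30²/4 = 706.9 mm².
Per-bolt allowable strength R_n/Ω = 579 × 706.9 × 1 / 1000 / 2 = 204.6 kN.
n ≥ 2280 / 204.6 = 11.14 → use 12 bolts.

12 bolts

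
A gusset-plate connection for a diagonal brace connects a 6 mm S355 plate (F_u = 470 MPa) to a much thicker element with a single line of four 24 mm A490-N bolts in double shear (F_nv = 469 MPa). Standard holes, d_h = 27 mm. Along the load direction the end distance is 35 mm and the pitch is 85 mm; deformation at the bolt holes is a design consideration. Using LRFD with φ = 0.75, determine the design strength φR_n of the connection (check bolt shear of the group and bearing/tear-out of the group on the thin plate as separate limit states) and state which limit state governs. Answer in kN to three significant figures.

Bolt shear: A_b = π·24²/4 = 452.4 mm²; R_n = 469 × 452.4 × 4 × 2 / 1000 = 1697 kN → 0.75 × 1697 = 1270 kN.
Bearing (1.2 l_c t F_u ≤ 2.4 d t F_u): upper limit = 2.4·24·6·470 / 1000 = 162.4 kN.
  Edge l_c = 35 − 27/2 = 21.5 → r_n = 72.76 kN; interior l_c = 85 − 27 = 58 → r_n = 162.4 kN.
  R_n,bearing = 1·72.76 + 3·162.4 = 560.1 kN → 0.75 × 560.1 = 420 kN.
Bearing governs: 420 kN.

420 kN (bearing governs)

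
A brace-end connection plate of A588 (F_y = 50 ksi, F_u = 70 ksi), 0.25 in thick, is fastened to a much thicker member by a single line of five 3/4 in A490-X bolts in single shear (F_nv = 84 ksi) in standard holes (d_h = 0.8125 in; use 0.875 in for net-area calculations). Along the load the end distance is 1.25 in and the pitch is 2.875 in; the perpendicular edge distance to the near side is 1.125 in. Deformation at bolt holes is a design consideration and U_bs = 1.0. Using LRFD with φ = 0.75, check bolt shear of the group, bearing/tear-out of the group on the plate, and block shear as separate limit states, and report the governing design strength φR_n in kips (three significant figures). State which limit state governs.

Bolt shear: A_b = π·0.75²/4 = 0.4418 in²; R_n = 84 × 0.4418 × 5 × 1 = 185.6 kips → 0.75 × 185.6 = 139 kips.
Bearing: edge l_c = 0.8438, r_n = 17.72 kips; interior l_c = 2.062, r_n = 31.5 kips; R_n = 17.72 + 4·31.5 = 143.7 kips → 108 kips.
Block shear: A_gv = 3.188, A_nv = 2.203, A_nt = 0.1719 in²; R_n = min(0.6F_uA_nv, 0.6F_yA_gv) + U_bs·F_u·A_nt = 104.6 kips → 78.4 kips.
Block shear governs: 78.4 kips.

78.4 kips (block shear governs)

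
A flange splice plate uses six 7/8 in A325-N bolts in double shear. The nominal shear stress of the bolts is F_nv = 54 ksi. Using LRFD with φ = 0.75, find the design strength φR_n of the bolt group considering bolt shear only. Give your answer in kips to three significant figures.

292 kips

A_b = π × 0.875² / 4 = 0.6013 in².
R_n = F_nv · A_b · n · n_s = 54 × 0.6013 × 6 × 2 = 389.7 kips.
Design strength φR_n = 0.75 × 389.7 = 292 kips.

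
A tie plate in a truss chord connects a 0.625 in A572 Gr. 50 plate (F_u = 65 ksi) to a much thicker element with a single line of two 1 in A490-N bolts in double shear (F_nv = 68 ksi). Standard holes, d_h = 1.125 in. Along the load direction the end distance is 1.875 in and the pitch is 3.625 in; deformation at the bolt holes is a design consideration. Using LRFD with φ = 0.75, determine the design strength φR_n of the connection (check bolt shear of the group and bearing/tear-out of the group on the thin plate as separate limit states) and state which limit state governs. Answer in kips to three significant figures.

121 kips (bearing governs)

Bolt shear: A_b = π·1²/4 = 0.7854 in²; R_n = 68 × 0.7854 × 2 × 2 = 213.6 kips → 0.75 × 213.6 = 160 kips.
Bearing (1.2 l_c t F_u ≤ 2.4 d t F_u): upper limit = 2.4·1·0.625·65 = 97.5 kips.
  Edge l_c = 1.875 − 1.125/2 = 1.312 → r_n = 63.98 kips; interior l_c = 3.625 − 1.125 = 2.5 → r_n = 97.5 kips.
  R_n,bearing = 1·63.98 + 1·97.5 = 161.5 kips → 0.75 × 161.5 = 121 kips.
Bearing governs: 121 kips.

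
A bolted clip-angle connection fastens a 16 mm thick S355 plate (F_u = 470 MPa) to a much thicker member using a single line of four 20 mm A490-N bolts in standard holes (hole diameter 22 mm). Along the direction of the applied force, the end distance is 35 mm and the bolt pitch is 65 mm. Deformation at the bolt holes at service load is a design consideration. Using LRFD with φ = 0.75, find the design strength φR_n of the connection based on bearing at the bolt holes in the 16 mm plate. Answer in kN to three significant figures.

Per bolt r_n = 1.2 l_c t F_u ≤ 2.4 d t F_u; upper limit = 2.4 × 20 × 16 × 470 / 1000 = 361 kN.
Edge bolt: l_c = 35 − 22/2 = 24 mm → 1.2 × 24 × 16 × 470 / 1000 = 216.6 → r_n = 216.6 kN.
Interior bolts: l_c = 65 − 22 = 43 mm → 1.2 × 43 × 16 × 470 / 1000 = 388 → r_n = 361 kN.
R_n = 1 × 216.6 + 3 × 361 = 1299 kN.
Design strength φR_n = 0.75 × 1299 = 975 kN.

975 kN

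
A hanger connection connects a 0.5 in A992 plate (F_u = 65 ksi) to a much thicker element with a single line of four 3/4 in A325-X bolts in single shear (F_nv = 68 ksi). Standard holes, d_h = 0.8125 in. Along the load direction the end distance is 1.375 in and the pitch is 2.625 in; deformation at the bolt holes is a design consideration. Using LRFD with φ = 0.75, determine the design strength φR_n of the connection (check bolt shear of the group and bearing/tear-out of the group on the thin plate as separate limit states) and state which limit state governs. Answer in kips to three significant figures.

90.1 kips (bolt shear governs)

Bolt shear: A_b = π·0.75²/4 = 0.4418 in²; R_n = 68 × 0.4418 × 4 × 1 = 120.2 kips → 0.75 × 120.2 = 90.1 kips.
Bearing (1.2 l_c t F_u ≤ 2.4 d t F_u): upper limit = 2.4·0.75·0.5·65 = 58.5 kips.
  Edge l_c = 1.375 − 0.8125/2 = 0.9688 → r_n = 37.78 kips; interior l_c = 2.625 − 0.8125 = 1.812 → r_n = 58.5 kips.
  R_n,bearing = 1·37.78 + 3·58.5 = 213.3 kips → 0.75 × 213.3 = 160 kips.
Bolt shear governs: 90.1 kips.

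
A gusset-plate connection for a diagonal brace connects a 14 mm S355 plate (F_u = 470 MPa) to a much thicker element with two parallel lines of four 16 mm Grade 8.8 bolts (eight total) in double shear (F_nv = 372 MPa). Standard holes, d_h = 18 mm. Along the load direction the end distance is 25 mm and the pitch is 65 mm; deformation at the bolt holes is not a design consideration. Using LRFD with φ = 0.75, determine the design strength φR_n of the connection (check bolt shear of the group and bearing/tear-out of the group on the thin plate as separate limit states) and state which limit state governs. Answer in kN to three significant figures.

Bolt shear: A_b = π·16²/4 = 201.1 mm²; R_n = 372 × 201.1 × 8 × 2 / 1000 = 1197 kN → 0.75 × 1197 = 898 kN.
Bearing (1.5 l_c t F_u ≤ 3.0 d t F_u): upper limit = 3.0·16·14·470 / 1000 = 315.8 kN.
  Edge l_c = 25 − 18/2 = 16 → r_n = 157.9 kN; interior l_c = 65 − 18 = 47 → r_n = 315.8 kN.
  R_n,bearing = 2·157.9 + 6·315.8 = 2211 kN → 0.75 × 2211 = 1660 kN.
Bolt shear governs: 898 kN.

898 kN (bolt shear governs)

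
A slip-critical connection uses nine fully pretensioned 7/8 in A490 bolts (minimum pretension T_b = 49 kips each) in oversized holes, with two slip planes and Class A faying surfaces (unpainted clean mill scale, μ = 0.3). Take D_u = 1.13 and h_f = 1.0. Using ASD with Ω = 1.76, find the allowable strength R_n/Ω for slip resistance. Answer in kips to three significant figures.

170 kips

R_n = μ · D_u · h_f · T_b · n_s · n_b = 0.3 × 1.13 × 1.0 × 49 × 2 × 9 = 299 kips.
Allowable strength R_n/Ω = 299 / 1.76 = 170 kips.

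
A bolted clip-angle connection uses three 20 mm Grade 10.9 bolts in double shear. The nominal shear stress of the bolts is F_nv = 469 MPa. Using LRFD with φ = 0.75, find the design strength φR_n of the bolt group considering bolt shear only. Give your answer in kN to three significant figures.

663 kN

A_b = π × 20² / 4 = 314.2 mm².
R_n = F_nv · A_b · n · n_s = 469 × 314.2 × 3 × 2 / 1000 = 884 kN.
Design strength φR_n = 0.75 × 884 = 663 kN.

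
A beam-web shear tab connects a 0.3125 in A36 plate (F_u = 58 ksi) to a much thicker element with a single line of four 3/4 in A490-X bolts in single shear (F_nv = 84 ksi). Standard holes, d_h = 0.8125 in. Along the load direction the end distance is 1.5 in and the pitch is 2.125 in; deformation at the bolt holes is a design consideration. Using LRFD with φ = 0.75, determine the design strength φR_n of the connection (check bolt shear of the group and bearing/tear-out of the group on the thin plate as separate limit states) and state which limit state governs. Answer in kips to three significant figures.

Bolt shear: A_b = π·0.75²/4 = 0.4418 in²; R_n = 84 × 0.4418 × 4 × 1 = 148.4 kips → 0.75 × 148.4 = 111 kips.
Bearing (1.2 l_c t F_u ≤ 2.4 d t F_u): upper limit = 2.4·0.75·0.3125·58 = 32.62 kips.
  Edge l_c = 1.5 − 0.8125/2 = 1.094 → r_n = 23.79 kips; interior l_c = 2.125 − 0.8125 = 1.312 → r_n = 28.55 kips.
  R_n,bearing = 1·23.79 + 3·28.55 = 109.4 kips → 0.75 × 109.4 = 82.1 kips.
Bearing governs: 82.1 kips.

82.1 kips (bearing governs)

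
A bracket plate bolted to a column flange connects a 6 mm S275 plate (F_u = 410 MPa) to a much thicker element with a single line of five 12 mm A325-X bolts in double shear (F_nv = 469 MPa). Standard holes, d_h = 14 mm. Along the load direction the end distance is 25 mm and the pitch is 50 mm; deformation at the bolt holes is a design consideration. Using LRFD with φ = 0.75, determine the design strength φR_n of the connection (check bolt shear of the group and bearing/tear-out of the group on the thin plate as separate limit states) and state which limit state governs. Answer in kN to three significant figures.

252 kN (bearing governs)

Bolt shear: A_b = π·12²/4 = 113.1 mm²; R_n = 469 × 113.1 × 5 × 2 / 1000 = 530.4 kN → 0.75 × 530.4 = 398 kN.
Bearing (1.2 l_c t F_u ≤ 2.4 d t F_u): upper limit = 2.4·12·6·410 / 1000 = 70.85 kN.
  Edge l_c = 25 − 14/2 = 18 → r_n = 53.14 kN; interior l_c = 50 − 14 = 36 → r_n = 70.85 kN.
  R_n,bearing = 1·53.14 + 4·70.85 = 336.5 kN → 0.75 × 336.5 = 252 kN.
Bearing governs: 252 kN.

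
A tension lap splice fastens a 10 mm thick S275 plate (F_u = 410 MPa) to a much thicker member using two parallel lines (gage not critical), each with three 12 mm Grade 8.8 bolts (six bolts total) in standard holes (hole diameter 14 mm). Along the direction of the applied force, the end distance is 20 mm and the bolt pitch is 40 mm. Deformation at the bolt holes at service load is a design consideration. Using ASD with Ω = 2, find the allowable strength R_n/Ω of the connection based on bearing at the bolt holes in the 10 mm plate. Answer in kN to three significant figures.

300 kN

Per bolt r_n = 1.2 l_c t F_u ≤ 2.4 d t F_u; upper limit = 2.4 × 12 × 10 × 410 / 1000 = 118.1 kN.
Edge bolt: l_c = 20 − 14/2 = 13 mm → 1.2 × 13 × 10 × 410 / 1000 = 63.96 → r_n = 63.96 kN.
Interior bolts: l_c = 40 − 14 = 26 mm → 1.2 × 26 × 10 × 410 / 1000 = 127.9 → r_n = 118.1 kN.
R_n = 2 × 63.96 + 4 × 118.1 = 600.2 kN.
Allowable strength R_n/Ω = 600.2 / 2 = 300 kN.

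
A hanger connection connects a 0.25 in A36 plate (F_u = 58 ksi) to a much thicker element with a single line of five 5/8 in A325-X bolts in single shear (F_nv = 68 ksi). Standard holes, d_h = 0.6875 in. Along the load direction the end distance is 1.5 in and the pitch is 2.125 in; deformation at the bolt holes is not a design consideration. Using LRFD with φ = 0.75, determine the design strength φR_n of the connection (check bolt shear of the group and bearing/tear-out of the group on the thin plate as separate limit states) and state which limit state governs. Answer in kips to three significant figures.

78.2 kips (bolt shear governs)

Bolt shear: A_b = π·0.625²/4 = 0.3068 in²; R_n = 68 × 0.3068 × 5 × 1 = 104.3 kips → 0.75 × 104.3 = 78.2 kips.
Bearing (1.5 l_c t F_u ≤ 3.0 d t F_u): upper limit = 3.0·0.625·0.25·58 = 27.19 kips.
  Edge l_c = 1.5 − 0.6875/2 = 1.156 → r_n = 25.15 kips; interior l_c = 2.125 − 0.6875 = 1.438 → r_n = 27.19 kips.
  R_n,bearing = 1·25.15 + 4·27.19 = 133.9 kips → 0.75 × 133.9 = 100 kips.
Bolt shear governs: 78.2 kips.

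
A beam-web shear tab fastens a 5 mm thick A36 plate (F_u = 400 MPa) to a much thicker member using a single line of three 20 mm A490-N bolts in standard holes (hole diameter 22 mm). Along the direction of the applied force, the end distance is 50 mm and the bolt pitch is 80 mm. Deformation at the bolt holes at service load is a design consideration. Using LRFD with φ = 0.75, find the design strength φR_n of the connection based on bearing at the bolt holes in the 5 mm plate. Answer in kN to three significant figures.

Per bolt r_n = 1.2 l_c t F_u ≤ 2.4 d t F_u; upper limit = 2.4 × 20 × 5 × 400 / 1000 = 96 kN.
Edge bolt: l_c = 50 − 22/2 = 39 mm → 1.2 × 39 × 5 × 400 / 1000 = 93.6 → r_n = 93.6 kN.
Interior bolts: l_c = 80 − 22 = 58 mm → 1.2 × 58 × 5 × 400 / 1000 = 139.2 → r_n = 96 kN.
R_n = 1 × 93.6 + 2 × 96 = 285.6 kN.
Design strength φR_n = 0.75 × 285.6 = 214 kN.

214 kN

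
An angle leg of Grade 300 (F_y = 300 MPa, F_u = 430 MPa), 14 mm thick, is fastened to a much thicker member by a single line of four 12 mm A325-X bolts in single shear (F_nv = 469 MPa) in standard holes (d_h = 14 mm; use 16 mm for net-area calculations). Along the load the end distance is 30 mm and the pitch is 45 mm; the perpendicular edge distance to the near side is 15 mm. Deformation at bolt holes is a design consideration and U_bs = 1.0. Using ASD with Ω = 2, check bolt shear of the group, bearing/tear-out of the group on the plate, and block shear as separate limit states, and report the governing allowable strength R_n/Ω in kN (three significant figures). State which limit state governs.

106 kN (bolt shear governs)

Bolt shear: A_b = π·12²/4 = 113.1 mm²; R_n = 469 × 113.1 × 4 × 1 / 1000 = 212.2 kN → 212.2 / 2 = 106 kN.
Bearing: edge l_c = 23, r_n = 166.2 kN; interior l_c = 31, r_n = 173.4 kN; R_n = 166.2 + 3·173.4 = 686.3 kN → 343 kN.
Block shear: A_gv = 2310, A_nv = 1526, A_nt = 98 mm²; R_n = min(0.6F_uA_nv, 0.6F_yA_gv) + U_bs·F_u·A_nt = 435.8 kN → 218 kN.
Bolt shear governs: 106 kN.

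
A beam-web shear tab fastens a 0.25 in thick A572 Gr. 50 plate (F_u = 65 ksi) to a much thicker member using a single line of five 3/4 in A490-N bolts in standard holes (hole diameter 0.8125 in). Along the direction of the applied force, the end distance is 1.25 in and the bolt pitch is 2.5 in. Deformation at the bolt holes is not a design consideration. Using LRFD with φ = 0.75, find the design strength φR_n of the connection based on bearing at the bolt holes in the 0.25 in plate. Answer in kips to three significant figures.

Per bolt r_n = 1.5 l_c t F_u ≤ 3.0 d t F_u; upper limit = 3.0 × 0.75 × 0.25 × 65 = 36.56 kips.
Edge bolt: l_c = 1.25 − 0.8125/2 = 0.8438 in → 1.5 × 0.8438 × 0.25 × 65 = 20.57 → r_n = 20.57 kips.
Interior bolts: l_c = 2.5 − 0.8125 = 1.688 in → 1.5 × 1.688 × 0.25 × 65 = 41.13 → r_n = 36.56 kips.
R_n = 1 × 20.57 + 4 × 36.56 = 166.8 kips.
Design strength φR_n = 0.75 × 166.8 = 125 kips.

125 kips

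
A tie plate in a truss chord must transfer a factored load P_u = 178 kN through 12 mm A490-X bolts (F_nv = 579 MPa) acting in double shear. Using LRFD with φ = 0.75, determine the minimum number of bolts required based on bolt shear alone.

A_b = π·12²/4 = 113.1 mm².
Per-bolt design strength φR_n = 0.75 × 579 × 113.1 × 2 / 1000 = 98.23 kN.
n ≥ 178 / 98.23 = 1.812 → use 2 bolts.

2 bolts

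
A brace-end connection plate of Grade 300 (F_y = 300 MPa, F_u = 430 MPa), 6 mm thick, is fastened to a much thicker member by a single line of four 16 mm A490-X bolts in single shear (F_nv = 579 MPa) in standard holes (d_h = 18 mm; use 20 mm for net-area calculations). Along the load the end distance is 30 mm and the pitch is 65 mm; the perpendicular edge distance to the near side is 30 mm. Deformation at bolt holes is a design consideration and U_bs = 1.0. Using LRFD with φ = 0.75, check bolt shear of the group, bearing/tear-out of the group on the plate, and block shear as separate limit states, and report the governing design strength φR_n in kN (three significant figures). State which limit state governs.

219 kN (block shear governs)

Bolt shear: A_b = π·16²/4 = 201.1 mm²; R_n = 579 × 201.1 × 4 × 1 / 1000 = 465.7 kN → 0.75 × 465.7 = 349 kN.
Bearing: edge l_c = 21, r_n = 65.02 kN; interior l_c = 47, r_n = 99.07 kN; R_n = 65.02 + 3·99.07 = 362.2 kN → 272 kN.
Block shear: A_gv = 1350, A_nv = 930, A_nt = 120 mm²; R_n = min(0.6F_uA_nv, 0.6F_yA_gv) + U_bs·F_u·A_nt = 291.5 kN → 219 kN.
Block shear governs: 219 kN.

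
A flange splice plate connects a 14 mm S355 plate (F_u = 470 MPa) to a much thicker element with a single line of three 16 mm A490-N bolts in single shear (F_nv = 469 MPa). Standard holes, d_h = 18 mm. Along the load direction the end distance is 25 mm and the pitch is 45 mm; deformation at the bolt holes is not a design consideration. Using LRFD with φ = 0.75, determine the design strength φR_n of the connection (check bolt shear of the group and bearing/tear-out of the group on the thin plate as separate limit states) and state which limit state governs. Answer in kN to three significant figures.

212 kN (bolt shear governs)

Bolt shear: A_b = π·16²/4 = 201.1 mm²; R_n = 469 × 201.1 × 3 × 1 / 1000 = 282.9 kN → 0.75 × 282.9 = 212 kN.
Bearing (1.5 l_c t F_u ≤ 3.0 d t F_u): upper limit = 3.0·16·14·470 / 1000 = 315.8 kN.
  Edge l_c = 25 − 18/2 = 16 → r_n = 157.9 kN; interior l_c = 45 − 18 = 27 → r_n = 266.5 kN.
  R_n,bearing = 1·157.9 + 2·266.5 = 690.9 kN → 0.75 × 690.9 = 518 kN.
Bolt shear governs: 212 kN.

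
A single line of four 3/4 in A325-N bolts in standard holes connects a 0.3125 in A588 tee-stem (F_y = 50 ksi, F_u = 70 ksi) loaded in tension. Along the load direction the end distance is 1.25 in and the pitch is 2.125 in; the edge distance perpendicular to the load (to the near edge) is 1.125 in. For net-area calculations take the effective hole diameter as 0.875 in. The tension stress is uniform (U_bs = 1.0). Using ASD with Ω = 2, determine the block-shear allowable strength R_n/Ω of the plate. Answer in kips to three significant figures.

37.5 kips

Shear plane L_v = 1.25 + 3·2.125 = 7.625 in; A_gv = 7.625 × 0.3125 = 2.383 in².
A_nv = (7.625 − 3.5·0.875) × 0.3125 = 1.426 in².
A_nt = (1.125 − 0.5·0.875) × 0.3125 = 0.2148 in².
0.6 F_u A_nv = 59.88 kips; 0.6 F_y A_gv = 71.48 kips → shear rupture governs the shear term.
R_n = 59.88 + 1.0 × 70 × 0.2148 = 74.92 kips.
Allowable strength R_n/Ω = 74.92 / 2 = 37.5 kips.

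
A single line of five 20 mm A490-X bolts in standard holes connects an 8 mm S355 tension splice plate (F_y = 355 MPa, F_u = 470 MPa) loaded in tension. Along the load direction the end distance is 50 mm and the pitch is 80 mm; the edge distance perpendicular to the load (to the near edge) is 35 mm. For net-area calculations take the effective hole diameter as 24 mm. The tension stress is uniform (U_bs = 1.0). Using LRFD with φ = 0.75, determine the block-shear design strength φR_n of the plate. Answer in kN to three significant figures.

Shear plane L_v = 50 + 4·80 = 370 mm; A_gv = 370 × 8 = 2960 mm².
A_nv = (370 − 4.5·24) × 8 = 2096 mm².
A_nt = (35 − 0.5·24) × 8 = 184 mm².
0.6 F_u A_nv = 591.1 kN; 0.6 F_y A_gv = 630.5 kN → shear rupture governs the shear term.
R_n = 591.1 + 1.0 × 470 × 184 / 1000 = 677.6 kN.
Design strength φR_n = 0.75 × 677.6 = 508 kN.

508 kN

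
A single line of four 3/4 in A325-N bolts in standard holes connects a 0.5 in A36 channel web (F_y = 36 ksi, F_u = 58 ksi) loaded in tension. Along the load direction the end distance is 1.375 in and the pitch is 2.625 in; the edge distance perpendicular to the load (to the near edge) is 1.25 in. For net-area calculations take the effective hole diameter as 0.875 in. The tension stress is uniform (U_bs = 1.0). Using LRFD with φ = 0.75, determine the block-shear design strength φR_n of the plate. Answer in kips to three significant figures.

Shear plane L_v = 1.375 + 3·2.625 = 9.25 in; A_gv = 9.25 × 0.5 = 4.625 in².
A_nv = (9.25 − 3.5·0.875) × 0.5 = 3.094 in².
A_nt = (1.25 − 0.5·0.875) × 0.5 = 0.4062 in².
0.6 F_u A_nv = 107.7 kips; 0.6 F_y A_gv = 99.9 kips → shear yielding governs the shear term.
R_n = 99.9 + 1.0 × 58 × 0.4062 = 123.5 kips.
Design strength φR_n = 0.75 × 123.5 = 92.6 kips.

92.6 kips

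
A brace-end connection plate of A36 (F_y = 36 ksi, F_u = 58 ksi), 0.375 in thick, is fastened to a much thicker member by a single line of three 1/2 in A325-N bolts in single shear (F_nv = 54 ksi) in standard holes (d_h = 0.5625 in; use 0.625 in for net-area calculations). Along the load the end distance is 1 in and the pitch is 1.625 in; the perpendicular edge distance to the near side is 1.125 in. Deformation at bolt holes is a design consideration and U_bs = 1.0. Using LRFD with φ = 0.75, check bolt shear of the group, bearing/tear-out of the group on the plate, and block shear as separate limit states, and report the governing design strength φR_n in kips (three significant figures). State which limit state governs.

Bolt shear: A_b = π·0.5²/4 = 0.1963 in²; R_n = 54 × 0.1963 × 3 × 1 = 31.81 kips → 0.75 × 31.81 = 23.9 kips.
Bearing: edge l_c = 0.7188, r_n = 18.76 kips; interior l_c = 1.062, r_n = 26.1 kips; R_n = 18.76 + 2·26.1 = 70.96 kips → 53.2 kips.
Block shear: A_gv = 1.594, A_nv = 1.008, A_nt = 0.3047 in²; R_n = min(0.6F_uA_nv, 0.6F_yA_gv) + U_bs·F_u·A_nt = 52.1 kips → 39.1 kips.
Bolt shear governs: 23.9 kips.

23.9 kips (bolt shear governs)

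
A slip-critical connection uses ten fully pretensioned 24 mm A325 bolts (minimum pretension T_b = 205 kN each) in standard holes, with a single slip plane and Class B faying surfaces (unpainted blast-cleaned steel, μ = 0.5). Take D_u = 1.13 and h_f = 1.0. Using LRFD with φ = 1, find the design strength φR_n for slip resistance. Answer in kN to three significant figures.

R_n = μ · D_u · h_f · T_b · n_s · n_b = 0.5 × 1.13 × 1.0 × 205 × 1 × 10 = 1158 kN.
Design strength φR_n = 1 × 1158 = 1160 kN.

1160 kN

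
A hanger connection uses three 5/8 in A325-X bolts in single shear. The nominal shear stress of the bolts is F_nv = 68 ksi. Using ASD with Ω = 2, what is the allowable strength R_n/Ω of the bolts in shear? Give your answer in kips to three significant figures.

A_b = π × 0.625² / 4 = 0.3068 in².
R_n = F_nv · A_b · n · n_s = 68 × 0.3068 × 3 × 1 = 62.59 kips.
Allowable strength R_n/Ω = 62.59 / 2 = 31.3 kips.

31.3 kips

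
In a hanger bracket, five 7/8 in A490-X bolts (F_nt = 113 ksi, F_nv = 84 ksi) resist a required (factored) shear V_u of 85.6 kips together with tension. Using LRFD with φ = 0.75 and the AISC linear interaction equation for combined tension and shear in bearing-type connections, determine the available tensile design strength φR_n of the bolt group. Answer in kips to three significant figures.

A_b = π·0.875²/4 = 0.6013 in²; f_rv = 85.6 / (5 × 0.6013) = 28.47 ksi.
F'_nt = 1.3 F_nt − (F_nt / φF_nv) f_rv = 1.3·113 − (113/(0.75·84))·28.47 = 95.83 ksi, capped at F_nt → F'_nt = 95.83 ksi.
R_n = F'_nt · A_b · n = 95.83 × 0.6013 × 5 = 288.1 kips.
Design strength φR_n = 0.75 × 288.1 = 216 kips.

216 kips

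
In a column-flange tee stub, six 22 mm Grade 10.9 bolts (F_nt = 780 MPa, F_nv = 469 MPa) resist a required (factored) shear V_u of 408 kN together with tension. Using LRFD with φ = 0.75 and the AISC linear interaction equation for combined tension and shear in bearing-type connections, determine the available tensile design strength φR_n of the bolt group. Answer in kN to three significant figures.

1060 kN

A_b = π·22²/4 = 380.1 mm²; f_rv = 408 × 1000 / (6 × 380.1) = 178.9 MPa.
F'_nt = 1.3 F_nt − (F_nt / φF_nv) f_rv = 1.3·780 − (780/(0.75·469))·178.9 = 617.3 MPa, capped at F_nt → F'_nt = 617.3 MPa.
R_n = F'_nt · A_b · n = 617.3 × 380.1 × 6 / 1000 = 1408 kN.
Design strength φR_n = 0.75 × 1408 = 1060 kN.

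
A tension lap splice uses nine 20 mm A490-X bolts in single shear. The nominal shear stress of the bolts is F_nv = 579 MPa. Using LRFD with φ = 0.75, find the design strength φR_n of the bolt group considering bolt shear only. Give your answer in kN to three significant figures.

1230 kN

A_b = π × 20² / 4 = 314.2 mm².
R_n = F_nv · A_b · n · n_s = 579 × 314.2 × 9 × 1 / 1000 = 1637 kN.
Design strength φR_n = 0.75 × 1637 = 1230 kN.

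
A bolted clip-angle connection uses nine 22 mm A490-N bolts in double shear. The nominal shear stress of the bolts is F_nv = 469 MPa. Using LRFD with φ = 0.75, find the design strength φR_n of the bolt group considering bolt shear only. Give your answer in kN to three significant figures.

A_b = π × 22² / 4 = 380.1 mm².
R_n = F_nv · A_b · n · n_s = 469 × 380.1 × 9 × 2 / 1000 = 3209 kN.
Design strength φR_n = 0.75 × 3209 = 2410 kN.

2410 kN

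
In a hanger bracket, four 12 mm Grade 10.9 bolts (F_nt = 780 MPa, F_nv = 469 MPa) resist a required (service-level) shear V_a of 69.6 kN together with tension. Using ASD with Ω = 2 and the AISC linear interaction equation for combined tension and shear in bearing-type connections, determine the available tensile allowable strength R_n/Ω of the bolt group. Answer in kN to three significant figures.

A_b = π·12²/4 = 113.1 mm²; f_rv = 69.6 × 1000 / (4 × 113.1) = 153.8 MPa.
F'_nt = 1.3 F_nt − (Ω F_nt / F_nv) f_rv = 1.3·780 − (2·780/469)·153.8 = 502.3 MPa, capped at F_nt → F'_nt = 502.3 MPa.
R_n = F'_nt · A_b · n = 502.3 × 113.1 × 4 / 1000 = 227.2 kN.
Allowable strength R_n/Ω = 227.2 / 2 = 114 kN.

114 kN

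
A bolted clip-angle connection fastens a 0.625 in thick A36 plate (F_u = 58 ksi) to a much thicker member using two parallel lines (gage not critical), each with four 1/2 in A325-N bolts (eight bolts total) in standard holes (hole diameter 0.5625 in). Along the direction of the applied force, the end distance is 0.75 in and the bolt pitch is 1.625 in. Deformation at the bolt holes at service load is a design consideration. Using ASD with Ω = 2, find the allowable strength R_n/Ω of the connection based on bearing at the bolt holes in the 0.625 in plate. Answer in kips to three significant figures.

Per bolt r_n = 1.2 l_c t F_u ≤ 2.4 d t F_u; upper limit = 2.4 × 0.5 × 0.625 × 58 = 43.5 kips.
Edge bolt: l_c = 0.75 − 0.5625/2 = 0.4688 in → 1.2 × 0.4688 × 0.625 × 58 = 20.39 → r_n = 20.39 kips.
Interior bolts: l_c = 1.625 − 0.5625 = 1.062 in → 1.2 × 1.062 × 0.625 × 58 = 46.22 → r_n = 43.5 kips.
R_n = 2 × 20.39 + 6 × 43.5 = 301.8 kips.
Allowable strength R_n/Ω = 301.8 / 2 = 151 kips.

151 kips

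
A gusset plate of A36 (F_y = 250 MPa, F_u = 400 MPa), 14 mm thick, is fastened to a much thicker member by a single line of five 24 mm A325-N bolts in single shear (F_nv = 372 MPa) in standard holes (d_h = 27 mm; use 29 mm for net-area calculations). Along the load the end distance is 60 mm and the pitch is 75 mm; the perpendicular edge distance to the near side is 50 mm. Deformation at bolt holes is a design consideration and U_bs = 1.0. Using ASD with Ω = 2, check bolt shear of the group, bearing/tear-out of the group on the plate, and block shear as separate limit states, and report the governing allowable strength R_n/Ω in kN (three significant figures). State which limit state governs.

421 kN (bolt shear governs)

Bolt shear: A_b = π·24²/4 = 452.4 mm²; R_n = 372 × 452.4 × 5 × 1 / 1000 = 841.4 kN → 841.4 / 2 = 421 kN.
Bearing: edge l_c = 46.5, r_n = 312.5 kN; interior l_c = 48, r_n = 322.6 kN; R_n = 312.5 + 4·322.6 = 1603 kN → 801 kN.
Block shear: A_gv = 5040, A_nv = 3213, A_nt = 497 mm²; R_n = min(0.6F_uA_nv, 0.6F_yA_gv) + U_bs·F_u·A_nt = 954.8 kN → 477 kN.
Bolt shear governs: 421 kN.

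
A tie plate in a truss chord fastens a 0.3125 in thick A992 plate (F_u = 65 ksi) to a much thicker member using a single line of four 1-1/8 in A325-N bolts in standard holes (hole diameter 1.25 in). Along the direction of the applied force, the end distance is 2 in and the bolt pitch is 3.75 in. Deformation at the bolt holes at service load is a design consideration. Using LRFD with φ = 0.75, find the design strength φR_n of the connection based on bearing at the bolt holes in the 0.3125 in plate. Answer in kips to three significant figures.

149 kips

Per bolt r_n = 1.2 l_c t F_u ≤ 2.4 d t F_u; upper limit = 2.4 × 1.125 × 0.3125 × 65 = 54.84 kips.
Edge bolt: l_c = 2 − 1.25/2 = 1.375 in → 1.2 × 1.375 × 0.3125 × 65 = 33.52 → r_n = 33.52 kips.
Interior bolts: l_c = 3.75 − 1.25 = 2.5 in → 1.2 × 2.5 × 0.3125 × 65 = 60.94 → r_n = 54.84 kips.
R_n = 1 × 33.52 + 3 × 54.84 = 198 kips.
Design strength φR_n = 0.75 × 198 = 149 kips.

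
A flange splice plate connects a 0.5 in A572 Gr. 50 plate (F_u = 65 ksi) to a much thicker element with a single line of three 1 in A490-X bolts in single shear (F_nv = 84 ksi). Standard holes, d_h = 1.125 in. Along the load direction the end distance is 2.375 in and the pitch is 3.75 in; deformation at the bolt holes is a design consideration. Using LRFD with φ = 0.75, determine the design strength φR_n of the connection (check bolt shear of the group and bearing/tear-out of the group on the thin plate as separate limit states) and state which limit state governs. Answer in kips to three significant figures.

148 kips (bolt shear governs)

Bolt shear: A_b = π·1²/4 = 0.7854 in²; R_n = 84 × 0.7854 × 3 × 1 = 197.9 kips → 0.75 × 197.9 = 148 kips.
Bearing (1.2 l_c t F_u ≤ 2.4 d t F_u): upper limit = 2.4·1·0.5·65 = 78 kips.
  Edge l_c = 2.375 − 1.125/2 = 1.812 → r_n = 70.69 kips; interior l_c = 3.75 − 1.125 = 2.625 → r_n = 78 kips.
  R_n,bearing = 1·70.69 + 2·78 = 226.7 kips → 0.75 × 226.7 = 170 kips.
Bolt shear governs: 148 kips.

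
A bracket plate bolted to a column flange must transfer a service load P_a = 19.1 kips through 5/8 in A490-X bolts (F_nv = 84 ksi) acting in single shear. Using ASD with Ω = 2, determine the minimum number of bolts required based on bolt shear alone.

2 bolts

A_b = π·0.625²/4 = 0.3068 in².
Per-bolt allowable strength R_n/Ω = 84 × 0.3068 × 1 / 2 = 12.89 kips.
n ≥ 19.1 / 12.89 = 1.482 → use 2 bolts.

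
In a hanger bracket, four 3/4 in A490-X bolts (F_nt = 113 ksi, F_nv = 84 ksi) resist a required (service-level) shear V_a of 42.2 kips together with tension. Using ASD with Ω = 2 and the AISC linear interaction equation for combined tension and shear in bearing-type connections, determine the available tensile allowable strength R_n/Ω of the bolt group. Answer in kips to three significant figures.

73 kips

A_b = π·0.75²/4 = 0.4418 in²; f_rv = 42.2 / (4 × 0.4418) = 23.88 ksi.
F'_nt = 1.3 F_nt − (Ω F_nt / F_nv) f_rv = 1.3·113 − (2·113/84)·23.88 = 82.65 ksi, capped at F_nt → F'_nt = 82.65 ksi.
R_n = F'_nt · A_b · n = 82.65 × 0.4418 × 4 = 146.1 kips.
Allowable strength R_n/Ω = 146.1 / 2 = 73 kips.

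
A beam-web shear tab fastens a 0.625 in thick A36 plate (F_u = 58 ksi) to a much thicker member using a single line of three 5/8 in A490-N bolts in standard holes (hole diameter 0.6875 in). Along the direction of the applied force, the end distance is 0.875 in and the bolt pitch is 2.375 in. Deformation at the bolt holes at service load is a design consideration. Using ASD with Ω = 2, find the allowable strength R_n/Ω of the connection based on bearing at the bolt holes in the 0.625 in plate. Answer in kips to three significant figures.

Per bolt r_n = 1.2 l_c t F_u ≤ 2.4 d t F_u; upper limit = 2.4 × 0.625 × 0.625 × 58 = 54.38 kips.
Edge bolt: l_c = 0.875 − 0.6875/2 = 0.5312 in → 1.2 × 0.5312 × 0.625 × 58 = 23.11 → r_n = 23.11 kips.
Interior bolts: l_c = 2.375 − 0.6875 = 1.688 in → 1.2 × 1.688 × 0.625 × 58 = 73.41 → r_n = 54.38 kips.
R_n = 1 × 23.11 + 2 × 54.38 = 131.9 kips.
Allowable strength R_n/Ω = 131.9 / 2 = 65.9 kips.

65.9 kips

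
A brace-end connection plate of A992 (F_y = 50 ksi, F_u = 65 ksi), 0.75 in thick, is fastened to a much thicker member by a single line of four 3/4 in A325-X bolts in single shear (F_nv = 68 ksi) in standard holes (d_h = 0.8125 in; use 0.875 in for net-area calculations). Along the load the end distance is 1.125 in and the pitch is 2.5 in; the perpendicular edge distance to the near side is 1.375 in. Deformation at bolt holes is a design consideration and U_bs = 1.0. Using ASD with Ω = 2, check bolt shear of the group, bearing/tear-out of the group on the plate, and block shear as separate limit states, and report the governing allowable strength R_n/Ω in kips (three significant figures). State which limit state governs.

60.1 kips (bolt shear governs)

Bolt shear: A_b = π·0.75²/4 = 0.4418 in²; R_n = 68 × 0.4418 × 4 × 1 = 120.2 kips → 120.2 / 2 = 60.1 kips.
Bearing: edge l_c = 0.7188, r_n = 42.05 kips; interior l_c = 1.688, r_n = 87.75 kips; R_n = 42.05 + 3·87.75 = 305.3 kips → 153 kips.
Block shear: A_gv = 6.469, A_nv = 4.172, A_nt = 0.7031 in²; R_n = min(0.6F_uA_nv, 0.6F_yA_gv) + U_bs·F_u·A_nt = 208.4 kips → 104 kips.
Bolt shear governs: 60.1 kips.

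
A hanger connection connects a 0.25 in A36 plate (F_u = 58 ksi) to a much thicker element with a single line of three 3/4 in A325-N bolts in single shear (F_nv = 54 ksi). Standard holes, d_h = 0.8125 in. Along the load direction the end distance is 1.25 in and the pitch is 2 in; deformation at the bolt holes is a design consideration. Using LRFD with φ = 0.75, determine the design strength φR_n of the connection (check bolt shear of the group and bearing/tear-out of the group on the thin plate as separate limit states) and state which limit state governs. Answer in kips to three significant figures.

42 kips (bearing governs)

Bolt shear: A_b = π·0.75²/4 = 0.4418 in²; R_n = 54 × 0.4418 × 3 × 1 = 71.57 kips → 0.75 × 71.57 = 53.7 kips.
Bearing (1.2 l_c t F_u ≤ 2.4 d t F_u): upper limit = 2.4·0.75·0.25·58 = 26.1 kips.
  Edge l_c = 1.25 − 0.8125/2 = 0.8438 → r_n = 14.68 kips; interior l_c = 2 − 0.8125 = 1.188 → r_n = 20.66 kips.
  R_n,bearing = 1·14.68 + 2·20.66 = 56.01 kips → 0.75 × 56.01 = 42 kips.
Bearing governs: 42 kips.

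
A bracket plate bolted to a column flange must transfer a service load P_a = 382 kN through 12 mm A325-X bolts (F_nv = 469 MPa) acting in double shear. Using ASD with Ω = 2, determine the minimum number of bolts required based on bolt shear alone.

A_b = π·12²/4 = 113.1 mm².
Per-bolt allowable strength R_n/Ω = 469 × 113.1 × 2 / 1000 / 2 = 53.04 kN.
n ≥ 382 / 53.04 = 7.202 → use 8 bolts.

8 bolts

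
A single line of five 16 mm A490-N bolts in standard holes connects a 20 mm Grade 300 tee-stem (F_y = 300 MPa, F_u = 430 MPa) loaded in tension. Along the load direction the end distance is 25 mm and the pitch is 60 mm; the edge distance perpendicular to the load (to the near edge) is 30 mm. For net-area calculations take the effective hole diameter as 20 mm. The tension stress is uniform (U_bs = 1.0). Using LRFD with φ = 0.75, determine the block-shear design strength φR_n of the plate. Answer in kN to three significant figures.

Shear plane L_v = 25 + 4·60 = 265 mm; A_gv = 265 × 20 = 5300 mm².
A_nv = (265 − 4.5·20) × 20 = 3500 mm².
A_nt = (30 − 0.5·20) × 20 = 400 mm².
0.6 F_u A_nv = 903 kN; 0.6 F_y A_gv = 954 kN → shear rupture governs the shear term.
R_n = 903 + 1.0 × 430 × 400 / 1000 = 1075 kN.
Design strength φR_n = 0.75 × 1075 = 806 kN.

806 kN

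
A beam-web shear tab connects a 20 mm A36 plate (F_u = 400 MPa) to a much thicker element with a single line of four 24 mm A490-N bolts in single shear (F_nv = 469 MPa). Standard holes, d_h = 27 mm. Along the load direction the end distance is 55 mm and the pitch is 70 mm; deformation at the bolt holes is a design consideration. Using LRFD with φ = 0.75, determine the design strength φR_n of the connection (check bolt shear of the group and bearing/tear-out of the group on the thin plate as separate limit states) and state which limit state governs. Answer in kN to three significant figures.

Bolt shear: A_b = π·24²/4 = 452.4 mm²; R_n = 469 × 452.4 × 4 × 1 / 1000 = 848.7 kN → 0.75 × 848.7 = 637 kN.
Bearing (1.2 l_c t F_u ≤ 2.4 d t F_u): upper limit = 2.4·24·20·400 / 1000 = 460.8 kN.
  Edge l_c = 55 − 27/2 = 41.5 → r_n = 398.4 kN; interior l_c = 70 − 27 = 43 → r_n = 412.8 kN.
  R_n,bearing = 1·398.4 + 3·412.8 = 1637 kN → 0.75 × 1637 = 1230 kN.
Bolt shear governs: 637 kN.

637 kN (bolt shear governs)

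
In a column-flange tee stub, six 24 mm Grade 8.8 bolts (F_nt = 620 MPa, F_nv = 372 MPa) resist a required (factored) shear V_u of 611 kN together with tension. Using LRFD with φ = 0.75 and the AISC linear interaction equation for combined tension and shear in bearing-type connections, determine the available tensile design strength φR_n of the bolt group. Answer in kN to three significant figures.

622 kN

A_b = π·24²/4 = 452.4 mm²; f_rv = 611 × 1000 / (6 × 452.4) = 225.1 MPa.
F'_nt = 1.3 F_nt − (F_nt / φF_nv) f_rv = 1.3·620 − (620/(0.75·372))·225.1 = 305.8 MPa, capped at F_nt → F'_nt = 305.8 MPa.
R_n = F'_nt · A_b · n = 305.8 × 452.4 × 6 / 1000 = 830 kN.
Design strength φR_n = 0.75 × 830 = 622 kN.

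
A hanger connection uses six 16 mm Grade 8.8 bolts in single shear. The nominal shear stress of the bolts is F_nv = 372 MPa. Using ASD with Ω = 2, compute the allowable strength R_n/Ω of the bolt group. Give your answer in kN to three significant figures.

A_b = π × 16² / 4 = 201.1 mm².
R_n = F_nv · A_b · n · n_s = 372 × 201.1 × 6 × 1 / 1000 = 448.8 kN.
Allowable strength R_n/Ω = 448.8 / 2 = 224 kN.

224 kN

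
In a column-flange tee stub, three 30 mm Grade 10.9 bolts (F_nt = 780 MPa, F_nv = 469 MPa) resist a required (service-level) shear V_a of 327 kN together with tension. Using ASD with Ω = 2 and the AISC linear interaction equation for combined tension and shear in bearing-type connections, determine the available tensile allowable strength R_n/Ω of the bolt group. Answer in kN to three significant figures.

531 kN

A_b = π·30²/4 = 706.9 mm²; f_rv = 327 × 1000 / (3 × 706.9) = 154.2 MPa.
F'_nt = 1.3 F_nt − (Ω F_nt / F_nv) f_rv = 1.3·780 − (2·780/469)·154.2 = 501.1 MPa, capped at F_nt → F'_nt = 501.1 MPa.
R_n = F'_nt · A_b · n = 501.1 × 706.9 × 3 / 1000 = 1063 kN.
Allowable strength R_n/Ω = 1063 / 2 = 531 kN.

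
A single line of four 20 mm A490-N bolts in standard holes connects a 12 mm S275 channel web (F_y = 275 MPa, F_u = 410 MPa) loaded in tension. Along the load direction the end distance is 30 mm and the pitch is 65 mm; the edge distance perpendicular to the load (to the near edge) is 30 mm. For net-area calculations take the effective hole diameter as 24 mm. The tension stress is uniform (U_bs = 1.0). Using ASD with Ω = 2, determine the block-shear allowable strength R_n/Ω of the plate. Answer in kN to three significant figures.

Shear plane L_v = 30 + 3·65 = 225 mm; A_gv = 225 × 12 = 2700 mm².
A_nv = (225 − 3.5·24) × 12 = 1692 mm².
A_nt = (30 − 0.5·24) × 12 = 216 mm².
0.6 F_u A_nv = 416.2 kN; 0.6 F_y A_gv = 445.5 kN → shear rupture governs the shear term.
R_n = 416.2 + 1.0 × 410 × 216 / 1000 = 504.8 kN.
Allowable strength R_n/Ω = 504.8 / 2 = 252 kN.

252 kN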